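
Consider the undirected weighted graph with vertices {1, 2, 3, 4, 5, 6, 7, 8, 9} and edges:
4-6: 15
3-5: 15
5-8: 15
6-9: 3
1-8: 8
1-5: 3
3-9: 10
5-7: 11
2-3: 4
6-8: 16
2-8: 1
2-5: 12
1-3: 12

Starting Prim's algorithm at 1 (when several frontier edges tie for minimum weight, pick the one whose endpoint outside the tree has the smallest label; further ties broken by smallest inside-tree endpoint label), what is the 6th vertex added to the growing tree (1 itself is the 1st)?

Prim's algorithm from 1:
Step 1: frontier [1-5 3, 1-8 8, 1-3 12] → take 1-5 (3); add 5.
Step 2: frontier [1-8 8, 1-3 12, 5-7 11, 2-5 12, 3-5 15, 5-8 15] → take 1-8 (8); add 8.
Step 3: frontier [1-3 12, 5-7 11, 2-5 12, 3-5 15, 2-8 1, 6-8 16] → take 2-8 (1); add 2.
Step 4: frontier [1-3 12, 2-3 4, 5-7 11, 3-5 15, 6-8 16] → take 2-3 (4); add 3.
Step 5: frontier [3-9 10, 5-7 11, 6-8 16] → take 3-9 (10); add 9.
Step 6: frontier [5-7 11, 6-8 16, 6-9 3] → take 6-9 (3); add 6.
Step 7: frontier [5-7 11, 4-6 15] → take 5-7 (11); add 7.
Step 8: frontier [4-6 15] → take 4-6 (15); add 4.
Vertex order: 1, 5, 8, 2, 3, 9, 6, 7, 4. The 6th vertex is 9.

9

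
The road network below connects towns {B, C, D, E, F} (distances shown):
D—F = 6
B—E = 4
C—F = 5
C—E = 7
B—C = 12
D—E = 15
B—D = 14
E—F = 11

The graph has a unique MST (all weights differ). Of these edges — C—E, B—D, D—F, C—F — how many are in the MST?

3

Kruskal: consider edges lightest-first.
B—E (4): add. Components now {B,E} {C} {D} {F}
C—F (5): add. Components now {B,E} {C,F} {D}
D—F (6): add. Components now {B,E} {C,D,F}
C—E (7): add. Components now {B,C,D,E,F}
MST edge set: {B—E, C—F, D—F, C—E}.
Of the listed edges, {C—E, D—F, C—F} are in the MST → 3.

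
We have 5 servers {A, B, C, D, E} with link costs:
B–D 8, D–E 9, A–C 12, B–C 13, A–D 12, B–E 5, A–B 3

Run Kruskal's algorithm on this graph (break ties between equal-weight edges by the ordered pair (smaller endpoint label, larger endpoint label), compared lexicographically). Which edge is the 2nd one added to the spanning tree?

Kruskal: consider edges lightest-first.
A–B (3): add — endpoints in different components.
B–E (5): add — endpoints in different components.
B–D (8): add — endpoints in different components.
D–E (9): skip — D and E already connected.
A–C (12): add — endpoints in different components.
The 2nd edge added is B–E.

B-E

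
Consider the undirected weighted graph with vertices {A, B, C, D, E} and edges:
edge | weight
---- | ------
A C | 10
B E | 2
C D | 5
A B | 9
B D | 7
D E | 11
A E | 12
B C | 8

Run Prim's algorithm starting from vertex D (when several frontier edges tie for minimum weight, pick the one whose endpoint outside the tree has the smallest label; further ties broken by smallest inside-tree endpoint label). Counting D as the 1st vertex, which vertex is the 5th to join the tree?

Prim's algorithm from D:
Step 1: cheapest edge leaving the tree is C D (5); add C.
Step 2: cheapest edge leaving the tree is B D (7); add B.
Step 3: cheapest edge leaving the tree is B E (2); add E.
Step 4: cheapest edge leaving the tree is A B (9); add A.
Vertex order: D, C, B, E, A. The 5th vertex is A.

A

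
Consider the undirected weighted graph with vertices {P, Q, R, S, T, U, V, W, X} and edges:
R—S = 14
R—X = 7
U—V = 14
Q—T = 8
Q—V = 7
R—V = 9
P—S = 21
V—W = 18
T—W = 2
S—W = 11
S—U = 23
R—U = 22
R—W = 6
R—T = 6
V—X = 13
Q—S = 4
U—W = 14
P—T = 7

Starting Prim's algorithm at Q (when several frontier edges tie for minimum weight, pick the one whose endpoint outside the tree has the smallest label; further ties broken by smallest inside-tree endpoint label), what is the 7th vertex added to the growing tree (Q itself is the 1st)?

P

Prim's algorithm from Q:
Step 1: cheapest edge leaving the tree is Q—S (4); add S.
Step 2: cheapest edge leaving the tree is Q—V (7); add V.
Step 3: cheapest edge leaving the tree is Q—T (8); add T.
Step 4: cheapest edge leaving the tree is T—W (2); add W.
Step 5: cheapest edge leaving the tree is R—T (6); add R.
Step 6: cheapest edge leaving the tree is P—T (7); add P.
Step 7: cheapest edge leaving the tree is R—X (7); add X.
Step 8: cheapest edge leaving the tree is U—V (14); add U.
Vertex order: Q, S, V, T, W, R, P, X, U. The 7th vertex is P.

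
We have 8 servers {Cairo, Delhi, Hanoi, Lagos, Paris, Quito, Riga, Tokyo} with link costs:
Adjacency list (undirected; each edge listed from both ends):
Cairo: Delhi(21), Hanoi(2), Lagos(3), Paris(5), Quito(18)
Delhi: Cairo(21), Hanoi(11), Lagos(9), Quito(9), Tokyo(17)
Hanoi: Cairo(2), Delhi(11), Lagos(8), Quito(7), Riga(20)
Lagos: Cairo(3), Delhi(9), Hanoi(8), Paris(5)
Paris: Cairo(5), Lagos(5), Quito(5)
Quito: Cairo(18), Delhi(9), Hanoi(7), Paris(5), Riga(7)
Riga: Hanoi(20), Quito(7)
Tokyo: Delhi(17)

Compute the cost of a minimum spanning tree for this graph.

48

Prim's algorithm from Delhi:
Step 1: cheapest edge leaving the tree is Delhi-Lagos (9); add Lagos.
Step 2: cheapest edge leaving the tree is Cairo-Lagos (3); add Cairo.
Step 3: cheapest edge leaving the tree is Cairo-Hanoi (2); add Hanoi.
Step 4: cheapest edge leaving the tree is Cairo-Paris (5); add Paris.
Step 5: cheapest edge leaving the tree is Paris-Quito (5); add Quito.
Step 6: cheapest edge leaving the tree is Quito-Riga (7); add Riga.
Step 7: cheapest edge leaving the tree is Delhi-Tokyo (17); add Tokyo.
MST edges: Delhi-Lagos, Cairo-Lagos, Cairo-Hanoi, Cairo-Paris, Paris-Quito, Quito-Riga, Delhi-Tokyo; total weight 9+3+2+5+5+7+17 = 48.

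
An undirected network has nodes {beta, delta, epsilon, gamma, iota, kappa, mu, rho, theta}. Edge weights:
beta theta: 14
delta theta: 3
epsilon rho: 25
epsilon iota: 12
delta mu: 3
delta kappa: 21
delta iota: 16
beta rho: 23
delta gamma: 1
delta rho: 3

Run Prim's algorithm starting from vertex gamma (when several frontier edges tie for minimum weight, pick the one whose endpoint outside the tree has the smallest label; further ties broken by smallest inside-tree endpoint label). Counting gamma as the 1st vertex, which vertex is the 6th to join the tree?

beta

Grow the tree from gamma using Prim:
Step 1: cheapest edge leaving the tree is delta gamma (1); add delta.
Step 2: cheapest edge leaving the tree is delta mu (3); add mu.
Step 3: cheapest edge leaving the tree is delta rho (3); add rho.
Step 4: cheapest edge leaving the tree is delta theta (3); add theta.
Step 5: cheapest edge leaving the tree is beta theta (14); add beta.
Step 6: cheapest edge leaving the tree is delta iota (16); add iota.
Step 7: cheapest edge leaving the tree is epsilon iota (12); add epsilon.
Step 8: cheapest edge leaving the tree is delta kappa (21); add kappa.
Vertex order: gamma, delta, mu, rho, theta, beta, iota, epsilon, kappa. The 6th vertex is beta.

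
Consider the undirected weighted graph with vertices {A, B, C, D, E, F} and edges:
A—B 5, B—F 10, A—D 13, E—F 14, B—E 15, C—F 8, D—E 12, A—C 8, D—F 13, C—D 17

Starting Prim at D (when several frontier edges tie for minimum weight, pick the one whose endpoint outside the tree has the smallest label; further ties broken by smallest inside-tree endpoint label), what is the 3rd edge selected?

A-B

Grow the tree from D using Prim:
Step 1: cheapest edge leaving the tree is D—E (12); add E.
Step 2: cheapest edge leaving the tree is A—D (13); add A.
Step 3: cheapest edge leaving the tree is A—B (5); add B.
Step 4: cheapest edge leaving the tree is A—C (8); add C.
Step 5: cheapest edge leaving the tree is C—F (8); add F.
The 3rd edge added is A—B.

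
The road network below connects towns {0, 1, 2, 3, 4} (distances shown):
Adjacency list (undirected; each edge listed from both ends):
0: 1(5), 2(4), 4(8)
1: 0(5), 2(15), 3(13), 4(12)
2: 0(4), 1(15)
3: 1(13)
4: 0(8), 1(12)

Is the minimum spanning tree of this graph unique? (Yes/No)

Kruskal: consider edges lightest-first.
0–2 (4): add. Components now {0,2} {1} {3} {4}
0–1 (5): add. Components now {0,1,2} {3} {4}
0–4 (8): add. Components now {0,1,2,4} {3}
1–4 (12): skip — 1 and 4 already connected.
1–3 (13): add. Components now {0,1,2,3,4}
Every non-tree edge has weight strictly greater than the heaviest edge on the tree path between its endpoints, so the MST is unique.

Yes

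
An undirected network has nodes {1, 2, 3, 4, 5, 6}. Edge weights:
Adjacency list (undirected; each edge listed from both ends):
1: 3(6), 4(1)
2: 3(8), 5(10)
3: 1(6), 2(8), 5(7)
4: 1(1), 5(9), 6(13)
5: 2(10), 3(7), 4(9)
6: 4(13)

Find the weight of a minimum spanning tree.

35

Prim's algorithm from 4:
Step 1: cheapest edge leaving the tree is 1—4 (1); add 1.
Step 2: cheapest edge leaving the tree is 1—3 (6); add 3.
Step 3: cheapest edge leaving the tree is 3—5 (7); add 5.
Step 4: cheapest edge leaving the tree is 2—3 (8); add 2.
Step 5: cheapest edge leaving the tree is 4—6 (13); add 6.
MST edges: 1—4, 1—3, 3—5, 2—3, 4—6; total weight 1+6+7+8+13 = 35.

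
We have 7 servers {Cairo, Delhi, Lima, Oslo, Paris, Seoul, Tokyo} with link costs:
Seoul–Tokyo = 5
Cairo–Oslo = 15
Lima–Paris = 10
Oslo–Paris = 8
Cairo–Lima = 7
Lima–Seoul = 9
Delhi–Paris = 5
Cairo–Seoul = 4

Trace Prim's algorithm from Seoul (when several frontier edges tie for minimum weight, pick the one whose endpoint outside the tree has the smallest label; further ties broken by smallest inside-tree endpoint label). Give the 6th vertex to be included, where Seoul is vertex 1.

Prim's algorithm from Seoul:
Step 1: frontier [Cairo–Seoul 4, Seoul–Tokyo 5, Lima–Seoul 9] → take Cairo–Seoul (4); add Cairo.
Step 2: frontier [Cairo–Lima 7, Cairo–Oslo 15, Seoul–Tokyo 5, Lima–Seoul 9] → take Seoul–Tokyo (5); add Tokyo.
Step 3: frontier [Cairo–Lima 7, Cairo–Oslo 15, Lima–Seoul 9] → take Cairo–Lima (7); add Lima.
Step 4: frontier [Cairo–Oslo 15, Lima–Paris 10] → take Lima–Paris (10); add Paris.
Step 5: frontier [Cairo–Oslo 15, Delhi–Paris 5, Oslo–Paris 8] → take Delhi–Paris (5); add Delhi.
Step 6: frontier [Cairo–Oslo 15, Oslo–Paris 8] → take Oslo–Paris (8); add Oslo.
Vertex order: Seoul, Cairo, Tokyo, Lima, Paris, Delhi, Oslo. The 6th vertex is Delhi.

Delhi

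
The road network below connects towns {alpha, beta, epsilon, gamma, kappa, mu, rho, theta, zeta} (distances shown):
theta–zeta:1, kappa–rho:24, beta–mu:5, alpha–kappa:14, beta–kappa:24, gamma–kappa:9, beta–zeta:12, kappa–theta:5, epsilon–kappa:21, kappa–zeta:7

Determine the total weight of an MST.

91

Prim's algorithm from kappa:
Step 1: frontier [kappa–theta 5, kappa–zeta 7, gamma–kappa 9, alpha–kappa 14, epsilon–kappa 21, beta–kappa 24, kappa–rho 24] → take kappa–theta (5); add theta.
Step 2: frontier [kappa–zeta 7, gamma–kappa 9, alpha–kappa 14, epsilon–kappa 21, beta–kappa 24, kappa–rho 24, theta–zeta 1] → take theta–zeta (1); add zeta.
Step 3: frontier [gamma–kappa 9, alpha–kappa 14, epsilon–kappa 21, beta–kappa 24, kappa–rho 24, beta–zeta 12] → take gamma–kappa (9); add gamma.
Step 4: frontier [alpha–kappa 14, epsilon–kappa 21, beta–kappa 24, kappa–rho 24, beta–zeta 12] → take beta–zeta (12); add beta.
Step 5: frontier [beta–mu 5, alpha–kappa 14, epsilon–kappa 21, kappa–rho 24] → take beta–mu (5); add mu.
Step 6: frontier [alpha–kappa 14, epsilon–kappa 21, kappa–rho 24] → take alpha–kappa (14); add alpha.
Step 7: frontier [epsilon–kappa 21, kappa–rho 24] → take epsilon–kappa (21); add epsilon.
Step 8: frontier [kappa–rho 24] → take kappa–rho (24); add rho.
MST edges: kappa–theta, theta–zeta, gamma–kappa, beta–zeta, beta–mu, alpha–kappa, epsilon–kappa, kappa–rho; total weight 5+1+9+12+5+14+21+24 = 91.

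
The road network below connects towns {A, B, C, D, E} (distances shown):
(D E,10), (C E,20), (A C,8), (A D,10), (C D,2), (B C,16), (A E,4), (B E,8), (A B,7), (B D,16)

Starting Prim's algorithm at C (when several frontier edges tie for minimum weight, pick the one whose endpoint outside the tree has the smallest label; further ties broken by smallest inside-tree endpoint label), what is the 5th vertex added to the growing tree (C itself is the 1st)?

B

Prim's algorithm from C:
Step 1: cheapest edge leaving the tree is C D (2); add D.
Step 2: cheapest edge leaving the tree is A C (8); add A.
Step 3: cheapest edge leaving the tree is A E (4); add E.
Step 4: cheapest edge leaving the tree is A B (7); add B.
Vertex order: C, D, A, E, B. The 5th vertex is B.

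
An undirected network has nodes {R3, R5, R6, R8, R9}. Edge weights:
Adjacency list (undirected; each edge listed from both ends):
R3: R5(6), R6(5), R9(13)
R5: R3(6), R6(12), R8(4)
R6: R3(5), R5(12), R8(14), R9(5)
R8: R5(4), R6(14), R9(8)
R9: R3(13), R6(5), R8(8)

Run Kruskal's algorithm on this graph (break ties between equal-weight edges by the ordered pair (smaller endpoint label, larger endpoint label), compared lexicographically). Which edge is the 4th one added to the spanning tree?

Kruskal: consider edges lightest-first.
R5-R8 (4): add. Components now {R5,R8} {R6} {R3} {R9}
R3-R6 (5): add. Components now {R5,R8} {R3,R6} {R9}
R6-R9 (5): add. Components now {R5,R8} {R3,R6,R9}
R3-R5 (6): add. Components now {R3,R5,R6,R8,R9}
The 4th edge added is R3-R5.

R3-R5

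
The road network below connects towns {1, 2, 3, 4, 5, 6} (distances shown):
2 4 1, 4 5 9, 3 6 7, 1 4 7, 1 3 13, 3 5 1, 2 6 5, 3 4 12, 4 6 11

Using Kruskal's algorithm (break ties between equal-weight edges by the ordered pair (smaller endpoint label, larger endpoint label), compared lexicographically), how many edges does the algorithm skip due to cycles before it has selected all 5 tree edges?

0

Sort edges by weight, then run Kruskal:
2 4 (1): add. Components now {1} {2,4} {3} {5} {6}
3 5 (1): add. Components now {1} {2,4} {3,5} {6}
2 6 (5): add. Components now {1} {2,4,6} {3,5}
1 4 (7): add. Components now {1,2,4,6} {3,5}
3 6 (7): add. Components now {1,2,3,4,5,6}
Edges rejected before the tree was complete: 0.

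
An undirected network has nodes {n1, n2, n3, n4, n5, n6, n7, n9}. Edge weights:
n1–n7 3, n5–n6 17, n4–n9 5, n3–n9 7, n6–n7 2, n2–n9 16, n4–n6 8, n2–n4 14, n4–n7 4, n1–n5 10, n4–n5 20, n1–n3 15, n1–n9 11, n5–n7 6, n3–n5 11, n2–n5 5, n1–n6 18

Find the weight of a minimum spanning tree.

32

Prim, starting at n6.
Step 1: cheapest edge leaving the tree is n6–n7 (2); add n7.
Step 2: cheapest edge leaving the tree is n1–n7 (3); add n1.
Step 3: cheapest edge leaving the tree is n4–n7 (4); add n4.
Step 4: cheapest edge leaving the tree is n4–n9 (5); add n9.
Step 5: cheapest edge leaving the tree is n5–n7 (6); add n5.
Step 6: cheapest edge leaving the tree is n2–n5 (5); add n2.
Step 7: cheapest edge leaving the tree is n3–n9 (7); add n3.
MST edges: n6–n7, n1–n7, n4–n7, n4–n9, n5–n7, n2–n5, n3–n9; total weight 2+3+4+5+6+5+7 = 32.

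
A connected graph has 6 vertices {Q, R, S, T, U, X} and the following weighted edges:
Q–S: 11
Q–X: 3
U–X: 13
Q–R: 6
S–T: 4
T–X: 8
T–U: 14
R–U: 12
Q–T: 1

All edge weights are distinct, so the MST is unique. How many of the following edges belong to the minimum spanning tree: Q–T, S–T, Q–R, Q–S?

Kruskal's algorithm — process edges by increasing weight (ties by edge label):
Q–T (1): add. Components now {X} {Q,T} {S} {U} {R}
Q–X (3): add. Components now {Q,T,X} {S} {U} {R}
S–T (4): add. Components now {Q,S,T,X} {U} {R}
Q–R (6): add. Components now {Q,R,S,T,X} {U}
T–X (8): skip — X and T already connected.
Q–S (11): skip — Q and S already connected.
R–U (12): add. Components now {Q,R,S,T,U,X}
MST edge set: {Q–T, Q–X, S–T, Q–R, R–U}.
Of the listed edges, {Q–T, S–T, Q–R} are in the MST → 3.

3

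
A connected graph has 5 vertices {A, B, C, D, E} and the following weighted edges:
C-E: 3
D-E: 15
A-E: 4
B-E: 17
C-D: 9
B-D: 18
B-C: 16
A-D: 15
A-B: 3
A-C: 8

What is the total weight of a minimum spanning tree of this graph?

Prim's algorithm from E:
Step 1: cheapest edge leaving the tree is C-E (3); add C.
Step 2: cheapest edge leaving the tree is A-E (4); add A.
Step 3: cheapest edge leaving the tree is A-B (3); add B.
Step 4: cheapest edge leaving the tree is C-D (9); add D.
MST edges: C-E, A-E, A-B, C-D; total weight 3+4+3+9 = 19.

19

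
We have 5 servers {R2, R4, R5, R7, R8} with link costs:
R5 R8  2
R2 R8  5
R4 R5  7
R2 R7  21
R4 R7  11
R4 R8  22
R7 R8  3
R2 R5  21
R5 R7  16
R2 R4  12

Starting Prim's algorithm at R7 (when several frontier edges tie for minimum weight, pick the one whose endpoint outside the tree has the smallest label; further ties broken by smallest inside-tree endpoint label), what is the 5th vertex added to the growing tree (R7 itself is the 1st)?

Prim's algorithm from R7:
Step 1: cheapest edge leaving the tree is R7 R8 (3); add R8.
Step 2: cheapest edge leaving the tree is R5 R8 (2); add R5.
Step 3: cheapest edge leaving the tree is R2 R8 (5); add R2.
Step 4: cheapest edge leaving the tree is R4 R5 (7); add R4.
Vertex order: R7, R8, R5, R2, R4. The 5th vertex is R4.

R4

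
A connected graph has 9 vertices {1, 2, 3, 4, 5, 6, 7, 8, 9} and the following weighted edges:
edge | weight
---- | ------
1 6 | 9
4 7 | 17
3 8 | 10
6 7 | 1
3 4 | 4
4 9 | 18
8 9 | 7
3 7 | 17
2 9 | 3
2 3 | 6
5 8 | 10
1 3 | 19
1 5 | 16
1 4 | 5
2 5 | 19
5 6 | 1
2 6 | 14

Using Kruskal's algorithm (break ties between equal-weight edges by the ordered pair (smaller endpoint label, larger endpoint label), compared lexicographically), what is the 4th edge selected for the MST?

Sort edges by weight, then run Kruskal:
5 6 (1): add — endpoints in different components.
6 7 (1): add — endpoints in different components.
2 9 (3): add — endpoints in different components.
3 4 (4): add — endpoints in different components.
1 4 (5): add — endpoints in different components.
2 3 (6): add — endpoints in different components.
8 9 (7): add — endpoints in different components.
1 6 (9): add — endpoints in different components.
The 4th edge added is 3 4.

3-4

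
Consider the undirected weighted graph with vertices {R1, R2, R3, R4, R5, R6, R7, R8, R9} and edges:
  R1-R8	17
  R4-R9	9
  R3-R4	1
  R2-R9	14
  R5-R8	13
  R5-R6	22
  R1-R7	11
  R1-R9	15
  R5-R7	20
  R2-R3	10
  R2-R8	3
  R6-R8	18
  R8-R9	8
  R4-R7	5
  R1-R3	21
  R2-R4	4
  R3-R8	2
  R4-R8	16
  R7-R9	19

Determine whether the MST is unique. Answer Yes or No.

Kruskal's algorithm — process edges by increasing weight (ties by edge label):
R3-R4 (1): add — endpoints in different components.
R3-R8 (2): add — endpoints in different components.
R2-R8 (3): add — endpoints in different components.
R2-R4 (4): skip — R4 and R2 already connected.
R4-R7 (5): add — endpoints in different components.
R8-R9 (8): add — endpoints in different components.
R4-R9 (9): skip — R4 and R9 already connected.
R2-R3 (10): skip — R2 and R3 already connected.
R1-R7 (11): add — endpoints in different components.
R5-R8 (13): add — endpoints in different components.
R2-R9 (14): skip — R9 and R2 already connected.
R1-R9 (15): skip — R9 and R1 already connected.
R4-R8 (16): skip — R4 and R8 already connected.
R1-R8 (17): skip — R1 and R8 already connected.
R6-R8 (18): add — endpoints in different components.
Every non-tree edge has weight strictly greater than the heaviest edge on the tree path between its endpoints, so the MST is unique.

Yes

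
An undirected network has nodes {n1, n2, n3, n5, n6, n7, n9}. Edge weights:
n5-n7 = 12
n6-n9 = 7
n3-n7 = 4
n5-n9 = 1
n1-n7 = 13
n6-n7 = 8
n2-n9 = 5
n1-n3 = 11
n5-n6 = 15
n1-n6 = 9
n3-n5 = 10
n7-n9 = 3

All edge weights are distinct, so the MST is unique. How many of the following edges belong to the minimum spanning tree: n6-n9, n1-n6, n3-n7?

Kruskal: consider edges lightest-first.
n5-n9 (1): add — endpoints in different components.
n7-n9 (3): add — endpoints in different components.
n3-n7 (4): add — endpoints in different components.
n2-n9 (5): add — endpoints in different components.
n6-n9 (7): add — endpoints in different components.
n6-n7 (8): skip — n6 and n7 already connected.
n1-n6 (9): add — endpoints in different components.
MST edge set: {n5-n9, n7-n9, n3-n7, n2-n9, n6-n9, n1-n6}.
Of the listed edges, {n6-n9, n1-n6, n3-n7} are in the MST → 3.

3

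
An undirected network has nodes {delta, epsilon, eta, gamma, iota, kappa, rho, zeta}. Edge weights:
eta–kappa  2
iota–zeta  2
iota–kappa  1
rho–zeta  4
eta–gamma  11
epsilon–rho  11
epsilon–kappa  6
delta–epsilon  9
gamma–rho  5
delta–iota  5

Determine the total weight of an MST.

Sort edges by weight, then run Kruskal:
iota–kappa (1): add — endpoints in different components.
eta–kappa (2): add — endpoints in different components.
iota–zeta (2): add — endpoints in different components.
rho–zeta (4): add — endpoints in different components.
delta–iota (5): add — endpoints in different components.
gamma–rho (5): add — endpoints in different components.
epsilon–kappa (6): add — endpoints in different components.
MST edges: iota–kappa, eta–kappa, iota–zeta, rho–zeta, delta–iota, gamma–rho, epsilon–kappa; total weight 1+2+2+4+5+5+6 = 25.

25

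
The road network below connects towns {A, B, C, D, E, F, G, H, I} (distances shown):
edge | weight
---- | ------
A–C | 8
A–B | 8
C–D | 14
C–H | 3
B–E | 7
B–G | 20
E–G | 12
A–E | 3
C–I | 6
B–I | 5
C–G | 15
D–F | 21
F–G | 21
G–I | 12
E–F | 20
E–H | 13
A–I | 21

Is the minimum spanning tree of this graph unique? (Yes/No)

Kruskal: consider edges lightest-first.
A–E (3): add — endpoints in different components.
C–H (3): add — endpoints in different components.
B–I (5): add — endpoints in different components.
C–I (6): add — endpoints in different components.
B–E (7): add — endpoints in different components.
A–B (8): skip — A and B already connected.
A–C (8): skip — A and C already connected.
E–G (12): add — endpoints in different components.
G–I (12): skip — G and I already connected.
E–H (13): skip — E and H already connected.
C–D (14): add — endpoints in different components.
C–G (15): skip — C and G already connected.
B–G (20): skip — B and G already connected.
E–F (20): add — endpoints in different components.
Non-tree edge G–I has weight 12, equal to the heaviest edge on its tree cycle — swapping gives another MST of the same weight. Not unique.

No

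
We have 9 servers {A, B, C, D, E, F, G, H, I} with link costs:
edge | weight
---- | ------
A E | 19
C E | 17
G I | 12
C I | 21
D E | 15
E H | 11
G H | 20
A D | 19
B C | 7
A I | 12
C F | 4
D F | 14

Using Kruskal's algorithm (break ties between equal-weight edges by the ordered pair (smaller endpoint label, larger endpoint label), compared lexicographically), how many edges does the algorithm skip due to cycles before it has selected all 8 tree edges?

Sort edges by weight, then run Kruskal:
C F (4): add — endpoints in different components.
B C (7): add — endpoints in different components.
E H (11): add — endpoints in different components.
A I (12): add — endpoints in different components.
G I (12): add — endpoints in different components.
D F (14): add — endpoints in different components.
D E (15): add — endpoints in different components.
C E (17): skip — C and E already connected.
A D (19): add — endpoints in different components.
Edges rejected before the tree was complete: 1.

1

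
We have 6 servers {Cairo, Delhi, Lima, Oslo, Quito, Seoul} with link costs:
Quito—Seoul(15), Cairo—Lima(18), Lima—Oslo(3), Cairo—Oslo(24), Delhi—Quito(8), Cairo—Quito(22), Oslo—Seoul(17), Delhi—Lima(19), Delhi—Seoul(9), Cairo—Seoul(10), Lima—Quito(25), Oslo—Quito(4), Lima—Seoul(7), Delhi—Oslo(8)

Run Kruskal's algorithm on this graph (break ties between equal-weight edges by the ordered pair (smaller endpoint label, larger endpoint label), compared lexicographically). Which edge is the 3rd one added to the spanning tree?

Lima-Seoul

Kruskal's algorithm — process edges by increasing weight (ties by edge label):
Lima—Oslo (3): add — endpoints in different components.
Oslo—Quito (4): add — endpoints in different components.
Lima—Seoul (7): add — endpoints in different components.
Delhi—Oslo (8): add — endpoints in different components.
Delhi—Quito (8): skip — Quito and Delhi already connected.
Delhi—Seoul (9): skip — Seoul and Delhi already connected.
Cairo—Seoul (10): add — endpoints in different components.
The 3rd edge added is Lima—Seoul.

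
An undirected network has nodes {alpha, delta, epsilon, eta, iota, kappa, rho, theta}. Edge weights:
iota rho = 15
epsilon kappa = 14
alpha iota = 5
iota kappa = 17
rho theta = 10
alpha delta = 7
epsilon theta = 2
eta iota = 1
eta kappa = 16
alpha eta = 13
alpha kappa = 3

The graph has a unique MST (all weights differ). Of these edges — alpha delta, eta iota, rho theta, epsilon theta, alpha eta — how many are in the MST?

4

Kruskal's algorithm — process edges by increasing weight (ties by edge label):
eta iota (1): add — endpoints in different components.
epsilon theta (2): add — endpoints in different components.
alpha kappa (3): add — endpoints in different components.
alpha iota (5): add — endpoints in different components.
alpha delta (7): add — endpoints in different components.
rho theta (10): add — endpoints in different components.
alpha eta (13): skip — eta and alpha already connected.
epsilon kappa (14): add — endpoints in different components.
MST edge set: {eta iota, epsilon theta, alpha kappa, alpha iota, alpha delta, rho theta, epsilon kappa}.
Of the listed edges, {alpha delta, eta iota, rho theta, epsilon theta} are in the MST → 4.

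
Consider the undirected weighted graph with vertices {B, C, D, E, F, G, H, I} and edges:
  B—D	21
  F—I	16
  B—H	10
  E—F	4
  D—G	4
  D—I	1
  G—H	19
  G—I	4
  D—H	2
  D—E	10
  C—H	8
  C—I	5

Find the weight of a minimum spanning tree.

Prim's algorithm from C:
Step 1: cheapest edge leaving the tree is C—I (5); add I.
Step 2: cheapest edge leaving the tree is D—I (1); add D.
Step 3: cheapest edge leaving the tree is D—H (2); add H.
Step 4: cheapest edge leaving the tree is D—G (4); add G.
Step 5: cheapest edge leaving the tree is B—H (10); add B.
Step 6: cheapest edge leaving the tree is D—E (10); add E.
Step 7: cheapest edge leaving the tree is E—F (4); add F.
MST edges: C—I, D—I, D—H, D—G, B—H, D—E, E—F; total weight 5+1+2+4+10+10+4 = 36.

36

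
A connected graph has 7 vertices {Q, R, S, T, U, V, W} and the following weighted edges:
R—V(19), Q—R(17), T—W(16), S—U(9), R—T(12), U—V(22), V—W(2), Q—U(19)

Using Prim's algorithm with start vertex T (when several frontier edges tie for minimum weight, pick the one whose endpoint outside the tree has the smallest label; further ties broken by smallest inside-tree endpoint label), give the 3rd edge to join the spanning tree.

Prim, starting at T.
Step 1: cheapest edge leaving the tree is R—T (12); add R.
Step 2: cheapest edge leaving the tree is T—W (16); add W.
Step 3: cheapest edge leaving the tree is V—W (2); add V.
Step 4: cheapest edge leaving the tree is Q—R (17); add Q.
Step 5: cheapest edge leaving the tree is Q—U (19); add U.
Step 6: cheapest edge leaving the tree is S—U (9); add S.
The 3rd edge added is V—W.

V-W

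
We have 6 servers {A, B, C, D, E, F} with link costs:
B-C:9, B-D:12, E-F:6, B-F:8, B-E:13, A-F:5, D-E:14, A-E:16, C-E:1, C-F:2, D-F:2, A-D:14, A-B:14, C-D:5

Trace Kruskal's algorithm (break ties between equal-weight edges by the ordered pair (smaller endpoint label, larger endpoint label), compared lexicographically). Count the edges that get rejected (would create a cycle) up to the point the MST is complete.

Kruskal: consider edges lightest-first.
C-E (1): add — endpoints in different components.
C-F (2): add — endpoints in different components.
D-F (2): add — endpoints in different components.
A-F (5): add — endpoints in different components.
C-D (5): skip — C and D already connected.
E-F (6): skip — E and F already connected.
B-F (8): add — endpoints in different components.
Edges rejected before the tree was complete: 2.

2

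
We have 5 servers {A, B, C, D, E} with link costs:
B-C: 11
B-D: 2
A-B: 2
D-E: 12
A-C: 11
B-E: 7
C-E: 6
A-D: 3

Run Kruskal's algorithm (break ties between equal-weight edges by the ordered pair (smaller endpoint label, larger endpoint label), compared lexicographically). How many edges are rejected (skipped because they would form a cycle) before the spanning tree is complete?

1

Kruskal: consider edges lightest-first.
A-B (2): add — endpoints in different components.
B-D (2): add — endpoints in different components.
A-D (3): skip — A and D already connected.
C-E (6): add — endpoints in different components.
B-E (7): add — endpoints in different components.
Edges rejected before the tree was complete: 1.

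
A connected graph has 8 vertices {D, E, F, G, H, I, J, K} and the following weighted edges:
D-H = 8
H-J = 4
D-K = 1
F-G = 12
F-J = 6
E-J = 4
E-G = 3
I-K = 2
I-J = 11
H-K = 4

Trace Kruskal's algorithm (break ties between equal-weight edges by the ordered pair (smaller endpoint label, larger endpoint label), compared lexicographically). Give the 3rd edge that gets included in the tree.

E-G

Kruskal's algorithm — process edges by increasing weight (ties by edge label):
D-K (1): add — endpoints in different components.
I-K (2): add — endpoints in different components.
E-G (3): add — endpoints in different components.
E-J (4): add — endpoints in different components.
H-J (4): add — endpoints in different components.
H-K (4): add — endpoints in different components.
F-J (6): add — endpoints in different components.
The 3rd edge added is E-G.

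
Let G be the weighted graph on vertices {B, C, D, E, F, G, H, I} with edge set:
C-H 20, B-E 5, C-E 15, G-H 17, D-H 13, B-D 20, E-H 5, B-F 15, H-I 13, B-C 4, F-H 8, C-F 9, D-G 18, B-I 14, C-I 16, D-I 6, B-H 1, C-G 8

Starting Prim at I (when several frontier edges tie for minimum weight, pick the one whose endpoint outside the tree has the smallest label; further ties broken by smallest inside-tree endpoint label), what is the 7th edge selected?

Prim, starting at I.
Step 1: cheapest edge leaving the tree is D-I (6); add D.
Step 2: cheapest edge leaving the tree is D-H (13); add H.
Step 3: cheapest edge leaving the tree is B-H (1); add B.
Step 4: cheapest edge leaving the tree is B-C (4); add C.
Step 5: cheapest edge leaving the tree is B-E (5); add E.
Step 6: cheapest edge leaving the tree is F-H (8); add F.
Step 7: cheapest edge leaving the tree is C-G (8); add G.
The 7th edge added is C-G.

C-G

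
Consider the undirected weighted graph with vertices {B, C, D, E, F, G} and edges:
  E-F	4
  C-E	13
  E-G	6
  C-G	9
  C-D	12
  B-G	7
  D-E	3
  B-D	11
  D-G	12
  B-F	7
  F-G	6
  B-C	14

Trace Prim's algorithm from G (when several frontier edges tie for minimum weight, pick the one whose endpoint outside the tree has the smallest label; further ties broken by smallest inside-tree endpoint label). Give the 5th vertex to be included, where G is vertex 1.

Grow the tree from G using Prim:
Step 1: frontier [E-G 6, F-G 6, B-G 7, C-G 9, D-G 12] → take E-G (6); add E.
Step 2: frontier [D-E 3, E-F 4, C-E 13, F-G 6, B-G 7, C-G 9, D-G 12] → take D-E (3); add D.
Step 3: frontier [B-D 11, C-D 12, E-F 4, C-E 13, F-G 6, B-G 7, C-G 9] → take E-F (4); add F.
Step 4: frontier [B-D 11, C-D 12, C-E 13, B-F 7, B-G 7, C-G 9] → take B-F (7); add B.
Step 5: frontier [B-C 14, C-D 12, C-E 13, C-G 9] → take C-G (9); add C.
Vertex order: G, E, D, F, B, C. The 5th vertex is B.

B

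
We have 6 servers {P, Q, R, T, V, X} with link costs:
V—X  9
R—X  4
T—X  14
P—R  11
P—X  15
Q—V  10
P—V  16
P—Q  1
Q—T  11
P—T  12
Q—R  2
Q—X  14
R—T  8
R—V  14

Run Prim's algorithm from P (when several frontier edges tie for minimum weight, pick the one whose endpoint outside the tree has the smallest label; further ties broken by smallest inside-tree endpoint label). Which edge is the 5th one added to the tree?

V-X

Grow the tree from P using Prim:
Step 1: frontier [P—Q 1, P—R 11, P—T 12, P—X 15, P—V 16] → take P—Q (1); add Q.
Step 2: frontier [P—R 11, P—T 12, P—X 15, P—V 16, Q—R 2, Q—V 10, Q—T 11, Q—X 14] → take Q—R (2); add R.
Step 3: frontier [P—T 12, P—X 15, P—V 16, Q—V 10, Q—T 11, Q—X 14, R—X 4, R—T 8, R—V 14] → take R—X (4); add X.
Step 4: frontier [P—T 12, P—V 16, Q—V 10, Q—T 11, R—T 8, R—V 14, V—X 9, T—X 14] → take R—T (8); add T.
Step 5: frontier [P—V 16, Q—V 10, R—V 14, V—X 9] → take V—X (9); add V.
The 5th edge added is V—X.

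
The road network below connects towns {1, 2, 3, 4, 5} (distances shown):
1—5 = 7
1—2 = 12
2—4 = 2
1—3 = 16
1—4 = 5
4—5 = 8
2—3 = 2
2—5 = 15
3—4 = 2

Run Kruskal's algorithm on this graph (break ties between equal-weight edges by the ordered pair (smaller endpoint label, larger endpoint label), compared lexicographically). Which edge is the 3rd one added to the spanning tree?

1-4

Kruskal's algorithm — process edges by increasing weight (ties by edge label):
2—3 (2): add — endpoints in different components.
2—4 (2): add — endpoints in different components.
3—4 (2): skip — 3 and 4 already connected.
1—4 (5): add — endpoints in different components.
1—5 (7): add — endpoints in different components.
The 3rd edge added is 1—4.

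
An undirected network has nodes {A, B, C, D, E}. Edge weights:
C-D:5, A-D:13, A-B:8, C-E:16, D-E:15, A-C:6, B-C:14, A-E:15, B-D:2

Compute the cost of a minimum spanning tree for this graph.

28

Grow the tree from A using Prim:
Step 1: frontier [A-C 6, A-B 8, A-D 13, A-E 15] → take A-C (6); add C.
Step 2: frontier [A-B 8, A-D 13, A-E 15, C-D 5, B-C 14, C-E 16] → take C-D (5); add D.
Step 3: frontier [A-B 8, A-E 15, B-C 14, C-E 16, B-D 2, D-E 15] → take B-D (2); add B.
Step 4: frontier [A-E 15, C-E 16, D-E 15] → take A-E (15); add E.
MST edges: A-C, C-D, B-D, A-E; total weight 6+5+2+15 = 28.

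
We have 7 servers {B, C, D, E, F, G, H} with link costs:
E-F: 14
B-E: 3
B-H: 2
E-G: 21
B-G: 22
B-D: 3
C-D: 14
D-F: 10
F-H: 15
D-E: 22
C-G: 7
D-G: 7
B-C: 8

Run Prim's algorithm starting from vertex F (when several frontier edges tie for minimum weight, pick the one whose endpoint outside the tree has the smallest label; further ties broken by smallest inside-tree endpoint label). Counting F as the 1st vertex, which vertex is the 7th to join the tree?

Grow the tree from F using Prim:
Step 1: frontier [D-F 10, E-F 14, F-H 15] → take D-F (10); add D.
Step 2: frontier [B-D 3, D-G 7, C-D 14, D-E 22, E-F 14, F-H 15] → take B-D (3); add B.
Step 3: frontier [B-H 2, B-E 3, B-C 8, B-G 22, D-G 7, C-D 14, D-E 22, E-F 14, F-H 15] → take B-H (2); add H.
Step 4: frontier [B-E 3, B-C 8, B-G 22, D-G 7, C-D 14, D-E 22, E-F 14] → take B-E (3); add E.
Step 5: frontier [B-C 8, B-G 22, D-G 7, C-D 14, E-G 21] → take D-G (7); add G.
Step 6: frontier [B-C 8, C-D 14, C-G 7] → take C-G (7); add C.
Vertex order: F, D, B, H, E, G, C. The 7th vertex is C.

C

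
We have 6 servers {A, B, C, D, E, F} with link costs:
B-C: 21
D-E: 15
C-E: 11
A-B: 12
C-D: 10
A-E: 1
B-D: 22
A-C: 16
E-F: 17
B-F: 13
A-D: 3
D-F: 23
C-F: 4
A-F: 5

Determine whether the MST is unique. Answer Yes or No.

Yes

Kruskal: consider edges lightest-first.
A-E (1): add. Components now {A,E} {B} {C} {D} {F}
A-D (3): add. Components now {A,D,E} {B} {C} {F}
C-F (4): add. Components now {A,D,E} {B} {C,F}
A-F (5): add. Components now {A,C,D,E,F} {B}
C-D (10): skip — C and D already connected.
C-E (11): skip — C and E already connected.
A-B (12): add. Components now {A,B,C,D,E,F}
Every non-tree edge has weight strictly greater than the heaviest edge on the tree path between its endpoints, so the MST is unique.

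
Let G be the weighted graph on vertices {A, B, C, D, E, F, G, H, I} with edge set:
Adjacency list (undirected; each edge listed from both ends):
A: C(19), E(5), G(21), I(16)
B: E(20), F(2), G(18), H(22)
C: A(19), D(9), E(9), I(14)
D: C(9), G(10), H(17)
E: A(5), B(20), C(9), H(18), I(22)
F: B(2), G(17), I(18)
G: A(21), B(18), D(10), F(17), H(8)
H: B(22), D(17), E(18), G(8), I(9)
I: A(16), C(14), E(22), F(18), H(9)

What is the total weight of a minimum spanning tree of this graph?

Prim, starting at B.
Step 1: cheapest edge leaving the tree is B—F (2); add F.
Step 2: cheapest edge leaving the tree is F—G (17); add G.
Step 3: cheapest edge leaving the tree is G—H (8); add H.
Step 4: cheapest edge leaving the tree is H—I (9); add I.
Step 5: cheapest edge leaving the tree is D—G (10); add D.
Step 6: cheapest edge leaving the tree is C—D (9); add C.
Step 7: cheapest edge leaving the tree is C—E (9); add E.
Step 8: cheapest edge leaving the tree is A—E (5); add A.
MST edges: B—F, F—G, G—H, H—I, D—G, C—D, C—E, A—E; total weight 2+17+8+9+10+9+9+5 = 69.

69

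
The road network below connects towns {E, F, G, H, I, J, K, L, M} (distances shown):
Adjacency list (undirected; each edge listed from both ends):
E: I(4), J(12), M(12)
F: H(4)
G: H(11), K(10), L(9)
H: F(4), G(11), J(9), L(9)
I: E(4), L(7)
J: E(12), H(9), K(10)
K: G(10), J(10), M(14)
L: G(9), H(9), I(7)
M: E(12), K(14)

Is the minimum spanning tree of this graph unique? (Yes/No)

Kruskal: consider edges lightest-first.
E–I (4): add — endpoints in different components.
F–H (4): add — endpoints in different components.
I–L (7): add — endpoints in different components.
G–L (9): add — endpoints in different components.
H–J (9): add — endpoints in different components.
H–L (9): add — endpoints in different components.
G–K (10): add — endpoints in different components.
J–K (10): skip — J and K already connected.
G–H (11): skip — G and H already connected.
E–J (12): skip — E and J already connected.
E–M (12): add — endpoints in different components.
Non-tree edge J–K has weight 10, equal to the heaviest edge on its tree cycle — swapping gives another MST of the same weight. Not unique.

No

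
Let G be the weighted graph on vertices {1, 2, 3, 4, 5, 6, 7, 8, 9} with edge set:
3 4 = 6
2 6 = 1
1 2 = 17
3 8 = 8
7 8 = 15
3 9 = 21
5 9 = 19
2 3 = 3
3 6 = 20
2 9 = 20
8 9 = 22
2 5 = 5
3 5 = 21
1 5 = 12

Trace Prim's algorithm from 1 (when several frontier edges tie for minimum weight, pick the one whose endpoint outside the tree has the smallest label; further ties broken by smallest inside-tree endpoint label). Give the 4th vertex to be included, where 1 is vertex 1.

Prim's algorithm from 1:
Step 1: cheapest edge leaving the tree is 1 5 (12); add 5.
Step 2: cheapest edge leaving the tree is 2 5 (5); add 2.
Step 3: cheapest edge leaving the tree is 2 6 (1); add 6.
Step 4: cheapest edge leaving the tree is 2 3 (3); add 3.
Step 5: cheapest edge leaving the tree is 3 4 (6); add 4.
Step 6: cheapest edge leaving the tree is 3 8 (8); add 8.
Step 7: cheapest edge leaving the tree is 7 8 (15); add 7.
Step 8: cheapest edge leaving the tree is 5 9 (19); add 9.
Vertex order: 1, 5, 2, 6, 3, 4, 8, 7, 9. The 4th vertex is 6.

6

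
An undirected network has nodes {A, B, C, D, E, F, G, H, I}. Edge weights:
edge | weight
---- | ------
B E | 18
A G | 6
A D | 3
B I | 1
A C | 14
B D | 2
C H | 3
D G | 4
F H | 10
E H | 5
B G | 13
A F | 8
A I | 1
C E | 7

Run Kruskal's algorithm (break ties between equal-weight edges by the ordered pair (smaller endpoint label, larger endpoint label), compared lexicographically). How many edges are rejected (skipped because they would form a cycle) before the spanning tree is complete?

Kruskal: consider edges lightest-first.
A I (1): add — endpoints in different components.
B I (1): add — endpoints in different components.
B D (2): add — endpoints in different components.
A D (3): skip — A and D already connected.
C H (3): add — endpoints in different components.
D G (4): add — endpoints in different components.
E H (5): add — endpoints in different components.
A G (6): skip — A and G already connected.
C E (7): skip — C and E already connected.
A F (8): add — endpoints in different components.
F H (10): add — endpoints in different components.
Edges rejected before the tree was complete: 3.

3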